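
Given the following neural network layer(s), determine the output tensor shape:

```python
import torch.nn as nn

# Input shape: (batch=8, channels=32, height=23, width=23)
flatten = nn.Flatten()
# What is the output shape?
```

Input: (8, 32, 23, 23) -> Output: (8, 16928)

Answer: (8, 16928)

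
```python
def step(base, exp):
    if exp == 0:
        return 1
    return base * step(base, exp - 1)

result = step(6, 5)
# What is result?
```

step(6, 5) = 6 * 6 * 6 * 6 * 6 = 7776

Answer: 7776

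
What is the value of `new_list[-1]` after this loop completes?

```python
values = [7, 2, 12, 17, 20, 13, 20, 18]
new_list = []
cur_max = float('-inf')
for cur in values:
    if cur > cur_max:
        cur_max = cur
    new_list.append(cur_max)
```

Running max ends at 20
`new_list` takes the values: [] → [7] → [7, 7] → [7, 7, 12] → [7, 7, 12, 17] → [7, 7, 12, 17, 20] → [7, 7, 12, 17, 20, 20] → [7, 7, 12, 17, 20, 20, 20] → [7, 7, 12, 17, 20, 20, 20, 20]
So `new_list[-1]` = 20

Answer: 20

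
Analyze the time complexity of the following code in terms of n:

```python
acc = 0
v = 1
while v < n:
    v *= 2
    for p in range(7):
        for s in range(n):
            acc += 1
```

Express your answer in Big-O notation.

Each loop level contributes: log n × 1 × n. Multiplying the contributions gives O(n log n).

Answer: O(n log n)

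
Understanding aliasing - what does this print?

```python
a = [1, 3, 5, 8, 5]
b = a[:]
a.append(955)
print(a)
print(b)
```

Key concept: slice [:] creates copy.
Step by step:
`a = [1, 3, 5, 8, 5]` → a = [1, 3, 5, 8, 5]
`b = a[:]` → b = [1, 3, 5, 8, 5]
`a.append(955)` → a = [1, 3, 5, 8, 5, 955]
`print(a)` → prints [1, 3, 5, 8, 5, 955]
`print(b)` → prints [1, 3, 5, 8, 5]

Answer:
[1, 3, 5, 8, 5, 955]
[1, 3, 5, 8, 5]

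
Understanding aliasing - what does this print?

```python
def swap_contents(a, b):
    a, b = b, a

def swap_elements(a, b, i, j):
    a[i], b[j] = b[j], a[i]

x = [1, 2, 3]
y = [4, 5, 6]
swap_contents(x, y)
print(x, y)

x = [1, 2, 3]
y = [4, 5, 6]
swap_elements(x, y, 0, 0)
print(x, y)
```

Key concept: parameter rebinding vs mutation.
Step by step:
`x = [1, 2, 3]` → x = [1, 2, 3]
`y = [4, 5, 6]` → y = [4, 5, 6]
`swap_contents(x, y)` → no visible change to tracked variables
`print(x, y)` → prints [1, 2, 3] [4, 5, 6]
`x = [1, 2, 3]` → x = [1, 2, 3]
`y = [4, 5, 6]` → y = [4, 5, 6]
`swap_elements(x, y, 0, 0)` → x = [4, 2, 3]; y = [1, 5, 6]
`print(x, y)` → prints [4, 2, 3] [1, 5, 6]

Answer:
[1, 2, 3] [4, 5, 6]
[4, 2, 3] [1, 5, 6]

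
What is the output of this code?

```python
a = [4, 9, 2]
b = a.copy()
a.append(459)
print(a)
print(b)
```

Key concept: list.copy() creates independent copy.
Step by step:
`a = [4, 9, 2]` → a = [4, 9, 2]
`b = a.copy()` → b = [4, 9, 2]
`a.append(459)` → a = [4, 9, 2, 459]
`print(a)` → prints [4, 9, 2, 459]
`print(b)` → prints [4, 9, 2]

Answer:
[4, 9, 2, 459]
[4, 9, 2]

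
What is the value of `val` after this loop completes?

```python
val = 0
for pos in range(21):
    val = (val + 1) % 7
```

Increment mod 7, 21 times = 0
`val` takes the values: 0 → 1 → 2 → 3 → 4 → 5 → 6 → 0 → 1 → 2 → 3 → 4 → 5 → 6 → 0 → 1 → 2 → 3 → 4 → 5 → 6 → 0

Answer: 0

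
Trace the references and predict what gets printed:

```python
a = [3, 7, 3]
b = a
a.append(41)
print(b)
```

Key concept: basic list aliasing.
Step by step:
`a = [3, 7, 3]` → a = [3, 7, 3]
`b = a` → b = [3, 7, 3] (same object as a)
`a.append(41)` → a = [3, 7, 3, 41] (same object as b); b = [3, 7, 3, 41] (same object as a)
`print(b)` → prints [3, 7, 3, 41]

Answer: [3, 7, 3, 41]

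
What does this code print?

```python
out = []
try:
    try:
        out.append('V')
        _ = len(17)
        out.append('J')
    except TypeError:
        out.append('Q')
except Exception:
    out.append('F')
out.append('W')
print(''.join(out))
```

Execution trace: 'V' (inner try body) → 'Q' (inner except TypeError) → 'W' (after the try/except). Output: VQW

Answer: VQW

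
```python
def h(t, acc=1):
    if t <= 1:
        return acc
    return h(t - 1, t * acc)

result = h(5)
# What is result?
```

Accumulator trace (n, acc): (5, 1) -> (4, 5) -> (3, 20) -> (2, 60) -> (1, 120) -> return 120

Answer: 120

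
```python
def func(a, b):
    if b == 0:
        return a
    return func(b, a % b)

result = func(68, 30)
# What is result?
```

func(68, 30) -> func(30, 8) -> func(8, 6) -> func(6, 2) -> func(2, 0) -> 2

Answer: 2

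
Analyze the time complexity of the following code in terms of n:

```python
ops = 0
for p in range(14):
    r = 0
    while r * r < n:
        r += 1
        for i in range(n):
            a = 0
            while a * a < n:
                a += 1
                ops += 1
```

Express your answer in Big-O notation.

Each loop level contributes: 1 × √n × n × √n. Multiplying the contributions gives O(n^2).

Answer: O(n^2)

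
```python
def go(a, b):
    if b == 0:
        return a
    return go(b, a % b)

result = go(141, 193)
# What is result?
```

go(141, 193) -> go(193, 141) -> go(141, 52) -> go(52, 37) -> go(37, 15) -> go(15, 7) -> go(7, 1) -> go(1, 0) -> 1

Answer: 1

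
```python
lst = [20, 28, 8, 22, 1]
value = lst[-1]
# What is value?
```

Trace:
`lst = [20, 28, 8, 22, 1]` → lst = [20, 28, 8, 22, 1]
`value = lst[-1]` → value = 1
So value = 1

Answer: 1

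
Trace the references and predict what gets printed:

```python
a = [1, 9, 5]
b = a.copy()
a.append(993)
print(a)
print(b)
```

Key concept: list.copy() creates independent copy.
Step by step:
`a = [1, 9, 5]` → a = [1, 9, 5]
`b = a.copy()` → b = [1, 9, 5]
`a.append(993)` → a = [1, 9, 5, 993]
`print(a)` → prints [1, 9, 5, 993]
`print(b)` → prints [1, 9, 5]

Answer:
[1, 9, 5, 993]
[1, 9, 5]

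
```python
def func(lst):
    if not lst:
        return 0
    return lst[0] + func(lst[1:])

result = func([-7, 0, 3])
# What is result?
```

(-7) + 0 + 3 + 0 = -4

Answer: -4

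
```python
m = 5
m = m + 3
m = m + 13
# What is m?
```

Trace:
`m = 5` → m = 5
`m = m + 3` → m = 8
`m = m + 13` → m = 21
So m = 21

Answer: 21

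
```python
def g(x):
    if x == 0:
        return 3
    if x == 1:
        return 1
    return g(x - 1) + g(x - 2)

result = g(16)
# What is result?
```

Build up from base cases: g(0)=3, g(1)=1, g(2)=4, g(3)=5, g(4)=9, g(5)=14, g(6)=23, ..., g(16)=2817

Answer: 2817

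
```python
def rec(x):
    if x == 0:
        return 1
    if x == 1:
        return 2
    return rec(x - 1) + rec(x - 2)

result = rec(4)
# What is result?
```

Build up from base cases: rec(0)=1, rec(1)=2, rec(2)=3, rec(3)=5, rec(4)=8

Answer: 8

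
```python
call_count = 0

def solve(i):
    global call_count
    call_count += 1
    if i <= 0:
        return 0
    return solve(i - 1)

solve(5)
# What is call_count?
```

Linear recursion stepping by 1: 6 calls from i=5 down to ≤0.

Answer: 6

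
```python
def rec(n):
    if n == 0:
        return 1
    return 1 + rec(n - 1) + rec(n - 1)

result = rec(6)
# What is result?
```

rec(n) = 1 + 2·rec(n-1), rec(0)=1. Closed form: (1+1)·2^6 - 1 = 127.

Answer: 127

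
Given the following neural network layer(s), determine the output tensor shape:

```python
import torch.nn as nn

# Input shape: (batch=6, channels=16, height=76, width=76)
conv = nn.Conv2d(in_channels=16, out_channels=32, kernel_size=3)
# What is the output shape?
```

Input: (6, 16, 76, 76) -> Output: (6, 32, 74, 74)

Answer: (6, 32, 74, 74)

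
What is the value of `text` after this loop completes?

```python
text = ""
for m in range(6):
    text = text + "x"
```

Repeat 'x' 6 times
`text` takes the values: "" → "x" → "xx" → "xxx" → "xxxx" → "xxxxx" → "xxxxxx"

Answer: "xxxxxx"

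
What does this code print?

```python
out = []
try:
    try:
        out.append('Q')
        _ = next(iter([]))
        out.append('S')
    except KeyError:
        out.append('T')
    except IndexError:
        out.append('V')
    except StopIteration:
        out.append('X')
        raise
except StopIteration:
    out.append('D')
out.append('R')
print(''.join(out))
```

Execution trace: 'Q' (inner try body) → 'X' (inner except StopIteration) → 'D' (outer except StopIteration) → 'R' (after the try/except). Output: QXDR

Answer: QXDR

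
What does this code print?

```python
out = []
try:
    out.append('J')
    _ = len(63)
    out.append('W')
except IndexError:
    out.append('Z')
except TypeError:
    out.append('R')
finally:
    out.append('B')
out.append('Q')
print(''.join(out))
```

Execution trace: 'J' (try body) → 'R' (except TypeError) → 'B' (finally) → 'Q' (after the try/except). Output: JRBQ

Answer: JRBQ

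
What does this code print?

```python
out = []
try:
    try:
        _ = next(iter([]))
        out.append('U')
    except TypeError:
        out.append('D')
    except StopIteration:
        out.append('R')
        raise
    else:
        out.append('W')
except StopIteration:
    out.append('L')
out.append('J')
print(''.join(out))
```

Execution trace: 'R' (inner except StopIteration) → 'L' (outer except StopIteration) → 'J' (after the try/except). Output: RLJ

Answer: RLJ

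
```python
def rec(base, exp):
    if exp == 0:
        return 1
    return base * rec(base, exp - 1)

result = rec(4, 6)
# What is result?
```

rec(4, 6) = 4 * 4 * 4 * 4 * 4 * 4 = 4096

Answer: 4096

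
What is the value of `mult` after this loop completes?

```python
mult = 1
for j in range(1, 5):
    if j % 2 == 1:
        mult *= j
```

Product of odd numbers 1 to 4
`mult` takes the values: 1 → 3

Answer: 3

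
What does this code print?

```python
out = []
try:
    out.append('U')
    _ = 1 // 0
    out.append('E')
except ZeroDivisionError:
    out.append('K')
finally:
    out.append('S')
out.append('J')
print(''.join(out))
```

Execution trace: 'U' (try body) → 'K' (except ZeroDivisionError) → 'S' (finally) → 'J' (after the try/except). Output: UKSJ

Answer: UKSJ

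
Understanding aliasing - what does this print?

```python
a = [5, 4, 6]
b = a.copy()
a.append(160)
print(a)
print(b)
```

Key concept: list.copy() creates independent copy.
Step by step:
`a = [5, 4, 6]` → a = [5, 4, 6]
`b = a.copy()` → b = [5, 4, 6]
`a.append(160)` → a = [5, 4, 6, 160]
`print(a)` → prints [5, 4, 6, 160]
`print(b)` → prints [5, 4, 6]

Answer:
[5, 4, 6, 160]
[5, 4, 6]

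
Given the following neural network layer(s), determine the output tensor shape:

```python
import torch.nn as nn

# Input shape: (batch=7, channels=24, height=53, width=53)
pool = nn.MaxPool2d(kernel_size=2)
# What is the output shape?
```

Input: (7, 24, 53, 53) -> Output: (7, 24, 26, 26)

Answer: (7, 24, 26, 26)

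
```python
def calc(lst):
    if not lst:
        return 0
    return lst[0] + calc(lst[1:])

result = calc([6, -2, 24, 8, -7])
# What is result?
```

6 + (-2) + 24 + 8 + (-7) + 0 = 29

Answer: 29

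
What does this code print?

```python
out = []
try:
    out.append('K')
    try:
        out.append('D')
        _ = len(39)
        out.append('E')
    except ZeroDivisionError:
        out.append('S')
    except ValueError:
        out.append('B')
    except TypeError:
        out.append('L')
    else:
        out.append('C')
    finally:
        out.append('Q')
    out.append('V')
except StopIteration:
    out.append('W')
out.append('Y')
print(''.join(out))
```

Execution trace: 'K' (try body) → 'D' (inner try body) → 'L' (inner except TypeError) → 'Q' (inner finally) → 'V' (try body, no exception) → 'Y' (after the try/except). Output: KDLQVY

Answer: KDLQVY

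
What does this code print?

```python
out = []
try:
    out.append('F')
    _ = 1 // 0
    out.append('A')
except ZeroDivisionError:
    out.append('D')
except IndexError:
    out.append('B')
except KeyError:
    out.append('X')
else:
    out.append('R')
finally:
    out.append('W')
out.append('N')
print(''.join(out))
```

Execution trace: 'F' (try body) → 'D' (except ZeroDivisionError) → 'W' (finally) → 'N' (after the try/except). Output: FDWN

Answer: FDWN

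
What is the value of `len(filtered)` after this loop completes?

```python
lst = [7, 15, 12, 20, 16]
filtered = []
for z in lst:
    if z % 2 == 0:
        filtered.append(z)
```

Count even numbers in [7, 15, 12, 20, 16]
`filtered` takes the values: [] → [12] → [12, 20] → [12, 20, 16]
So `len(filtered)` = 3

Answer: 3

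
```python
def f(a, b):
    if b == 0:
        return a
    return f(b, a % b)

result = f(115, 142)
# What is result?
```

f(115, 142) -> f(142, 115) -> f(115, 27) -> f(27, 7) -> f(7, 6) -> f(6, 1) -> f(1, 0) -> 1

Answer: 1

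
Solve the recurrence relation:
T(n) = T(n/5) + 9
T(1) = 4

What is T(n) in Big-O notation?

Each step divides n by 5 and adds 9. After log_5(n) steps we reach T(1)=4. So T(n) = 9·log_5(n) + 4 = O(log n).

Answer: O(log n)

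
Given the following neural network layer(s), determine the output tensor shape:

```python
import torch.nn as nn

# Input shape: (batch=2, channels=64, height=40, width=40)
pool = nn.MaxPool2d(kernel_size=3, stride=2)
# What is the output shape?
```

Input: (2, 64, 40, 40) -> Output: (2, 64, 19, 19)

Answer: (2, 64, 19, 19)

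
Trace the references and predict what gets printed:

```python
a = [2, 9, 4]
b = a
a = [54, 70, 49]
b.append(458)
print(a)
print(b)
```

Key concept: rebinding vs mutation: a is rebound to a new list, b still points at the original.
Step by step:
`a = [2, 9, 4]` → a = [2, 9, 4]
`b = a` → b = [2, 9, 4] (same object as a)
`a = [54, 70, 49]` → a = [54, 70, 49]
`b.append(458)` → b = [2, 9, 4, 458]
`print(a)` → prints [54, 70, 49]
`print(b)` → prints [2, 9, 4, 458]

Answer:
[54, 70, 49]
[2, 9, 4, 458]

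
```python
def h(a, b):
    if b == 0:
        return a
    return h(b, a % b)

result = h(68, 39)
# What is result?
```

h(68, 39) -> h(39, 29) -> h(29, 10) -> h(10, 9) -> h(9, 1) -> h(1, 0) -> 1

Answer: 1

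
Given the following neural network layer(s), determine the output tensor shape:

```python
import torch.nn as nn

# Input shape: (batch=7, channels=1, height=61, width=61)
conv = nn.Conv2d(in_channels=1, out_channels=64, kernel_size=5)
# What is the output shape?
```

Input: (7, 1, 61, 61) -> Output: (7, 64, 57, 57)

Answer: (7, 64, 57, 57)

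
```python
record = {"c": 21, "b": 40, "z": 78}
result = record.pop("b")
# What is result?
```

Trace:
`record = {"c": 21, "b": 40, "z": 78}` → record = {'c': 21, 'b': 40, 'z': 78}
`result = record.pop("b")` → record = {'c': 21, 'z': 78}; result = 40
So result = 40

Answer: 40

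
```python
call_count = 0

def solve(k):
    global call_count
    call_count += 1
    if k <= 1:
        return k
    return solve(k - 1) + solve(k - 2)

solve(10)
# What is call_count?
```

Calls(k) = 1 + Calls(k-1) + Calls(k-2); Calls(0)=Calls(1)=1. For k=10 this gives 177.

Answer: 177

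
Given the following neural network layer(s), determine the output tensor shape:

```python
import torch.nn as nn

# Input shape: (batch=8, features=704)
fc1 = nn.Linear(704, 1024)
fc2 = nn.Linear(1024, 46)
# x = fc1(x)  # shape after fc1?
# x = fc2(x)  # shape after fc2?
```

Input: (8, 704) -> after fc1: (8, 1024) -> Output: (8, 46)

Answer: (8, 46)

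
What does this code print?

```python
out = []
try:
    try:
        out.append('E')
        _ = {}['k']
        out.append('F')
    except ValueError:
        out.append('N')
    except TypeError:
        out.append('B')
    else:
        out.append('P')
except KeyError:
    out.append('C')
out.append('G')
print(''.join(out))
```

Execution trace: 'E' (inner try body) → 'C' (outer except KeyError) → 'G' (after the try/except). Output: ECG

Answer: ECG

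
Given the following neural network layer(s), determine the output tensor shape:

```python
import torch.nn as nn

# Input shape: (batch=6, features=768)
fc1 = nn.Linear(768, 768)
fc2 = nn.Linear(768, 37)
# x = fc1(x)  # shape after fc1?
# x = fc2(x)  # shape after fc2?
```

Input: (6, 768) -> after fc1: (6, 768) -> Output: (6, 37)

Answer: (6, 37)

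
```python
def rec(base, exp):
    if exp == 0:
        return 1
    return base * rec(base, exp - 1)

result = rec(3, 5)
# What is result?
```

rec(3, 5) = 3 * 3 * 3 * 3 * 3 = 243

Answer: 243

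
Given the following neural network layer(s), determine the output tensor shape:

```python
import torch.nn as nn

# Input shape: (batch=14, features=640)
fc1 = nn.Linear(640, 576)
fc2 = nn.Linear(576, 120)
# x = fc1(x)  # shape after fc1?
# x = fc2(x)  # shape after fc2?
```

Input: (14, 640) -> after fc1: (14, 576) -> Output: (14, 120)

Answer: (14, 120)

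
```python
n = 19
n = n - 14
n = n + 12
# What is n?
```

Trace:
`n = 19` → n = 19
`n = n - 14` → n = 5
`n = n + 12` → n = 17
So n = 17

Answer: 17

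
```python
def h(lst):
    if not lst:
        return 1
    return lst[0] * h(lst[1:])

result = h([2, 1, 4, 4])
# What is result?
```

Product over [2, 1, 4, 4] = 2 * 1 * 4 * 4 = 32

Answer: 32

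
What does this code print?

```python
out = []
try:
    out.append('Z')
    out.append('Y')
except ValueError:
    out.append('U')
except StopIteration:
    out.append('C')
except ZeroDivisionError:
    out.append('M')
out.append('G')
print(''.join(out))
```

Execution trace: 'Z' (try body) → 'Y' (try body, no exception) → 'G' (after the try/except). Output: ZYG

Answer: ZYG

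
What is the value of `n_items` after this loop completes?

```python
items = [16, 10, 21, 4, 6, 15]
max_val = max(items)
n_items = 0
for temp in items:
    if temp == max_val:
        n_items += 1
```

Count of max value 21 in [16, 10, 21, 4, 6, 15]
`n_items` takes the values: 0 → 1

Answer: 1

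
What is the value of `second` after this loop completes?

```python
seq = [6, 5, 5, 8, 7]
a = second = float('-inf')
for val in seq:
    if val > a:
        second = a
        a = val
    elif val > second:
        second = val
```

Second largest (with repeats) in [6, 5, 5, 8, 7]
`second` takes the values: -inf → 5 → 6 → 7

Answer: 7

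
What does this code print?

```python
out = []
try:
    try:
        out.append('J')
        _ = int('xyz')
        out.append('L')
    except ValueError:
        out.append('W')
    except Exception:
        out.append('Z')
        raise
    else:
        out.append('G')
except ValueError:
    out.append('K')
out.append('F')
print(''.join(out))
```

Execution trace: 'J' (inner try body) → 'W' (inner except ValueError) → 'F' (after the try/except). Output: JWF

Answer: JWF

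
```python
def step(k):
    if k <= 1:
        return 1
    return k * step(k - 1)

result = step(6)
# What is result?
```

step(6) = 6 * 5 * 4 * 3 * 2 * 1 = 720

Answer: 720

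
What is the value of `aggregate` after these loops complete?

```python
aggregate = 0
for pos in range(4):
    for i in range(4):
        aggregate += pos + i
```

Sum of all pos+i for pos,i in 4x4
`aggregate` takes the values: 0 → 1 → 3 → 6 → 7 → 9 → 12 → 16 → 18 → 21 → 25 → 30 → 33 → 37 → 42 → 48

Answer: 48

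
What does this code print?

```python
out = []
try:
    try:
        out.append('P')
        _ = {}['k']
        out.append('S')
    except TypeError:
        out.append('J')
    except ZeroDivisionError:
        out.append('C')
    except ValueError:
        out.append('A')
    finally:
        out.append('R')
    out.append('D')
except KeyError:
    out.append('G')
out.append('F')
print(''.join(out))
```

Execution trace: 'P' (inner try body) → 'R' (inner finally) → 'G' (except KeyError) → 'F' (after the try/except). Output: PRGF

Answer: PRGF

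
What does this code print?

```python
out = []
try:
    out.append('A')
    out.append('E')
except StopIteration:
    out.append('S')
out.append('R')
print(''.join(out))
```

Execution trace: 'A' (try body) → 'E' (try body, no exception) → 'R' (after the try/except). Output: AER

Answer: AER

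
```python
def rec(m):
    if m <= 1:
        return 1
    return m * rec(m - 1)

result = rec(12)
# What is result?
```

rec(12) = 12 * 11 * 10 * 9 * 8 * 7 * 6 * 5 * 4 * 3 * 2 * 1 = 479001600

Answer: 479001600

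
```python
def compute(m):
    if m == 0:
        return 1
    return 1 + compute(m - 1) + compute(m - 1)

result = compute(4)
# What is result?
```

compute(m) = 1 + 2·compute(m-1), compute(0)=1. Closed form: (1+1)·2^4 - 1 = 31.

Answer: 31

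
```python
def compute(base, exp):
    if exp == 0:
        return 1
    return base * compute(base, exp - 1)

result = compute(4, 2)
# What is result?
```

compute(4, 2) = 4 * 4 = 16

Answer: 16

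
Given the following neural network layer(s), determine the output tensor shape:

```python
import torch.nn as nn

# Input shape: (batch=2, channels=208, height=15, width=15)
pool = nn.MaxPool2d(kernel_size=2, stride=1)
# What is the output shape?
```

Input: (2, 208, 15, 15) -> Output: (2, 208, 14, 14)

Answer: (2, 208, 14, 14)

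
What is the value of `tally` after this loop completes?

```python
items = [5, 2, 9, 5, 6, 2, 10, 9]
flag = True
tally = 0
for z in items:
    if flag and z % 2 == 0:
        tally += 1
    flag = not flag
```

Count even values at even positions
`tally` takes the values: 0 → 1 → 2

Answer: 2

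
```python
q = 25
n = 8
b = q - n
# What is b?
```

Trace:
`q = 25` → q = 25
`n = 8` → n = 8
`b = q - n` → b = 17
So b = 17

Answer: 17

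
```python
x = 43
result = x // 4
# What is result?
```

Trace:
`x = 43` → x = 43
`result = x // 4` → result = 10
So result = 10

Answer: 10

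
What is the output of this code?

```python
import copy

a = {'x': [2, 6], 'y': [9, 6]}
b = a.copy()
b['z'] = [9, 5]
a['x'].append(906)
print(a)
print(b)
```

Key concept: shallow copy of dict with mutable values.
Step by step:
`a = {'x': [2, 6], 'y': [9, 6]}` → a = {'x': [2, 6], 'y': [9, 6]}
`b = a.copy()` → b = {'x': [2, 6], 'y': [9, 6]}
`b['z'] = [9, 5]` → b = {'x': [2, 6], 'y': [9, 6], 'z': [9, 5]}
`a['x'].append(906)` → a = {'x': [2, 6, 906], 'y': [9, 6]}; b = {'x': [2, 6, 906], 'y': [9, 6], 'z': [9, 5]}
`print(a)` → prints {'x': [2, 6, 906], 'y': [9, 6]}
`print(b)` → prints {'x': [2, 6, 906], 'y': [9, 6], 'z': [9, 5]}

Answer:
{'x': [2, 6, 906], 'y': [9, 6]}
{'x': [2, 6, 906], 'y': [9, 6], 'z': [9, 5]}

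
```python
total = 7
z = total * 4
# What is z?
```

Trace:
`total = 7` → total = 7
`z = total * 4` → z = 28
So z = 28

Answer: 28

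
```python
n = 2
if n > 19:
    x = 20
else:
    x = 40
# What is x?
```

Trace:
`n = 2` → n = 2
`if n > 19: ...` → n > 19 is False, take else branch → x = 40
So x = 40

Answer: 40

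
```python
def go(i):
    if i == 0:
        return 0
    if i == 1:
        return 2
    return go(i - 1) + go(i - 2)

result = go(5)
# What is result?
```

Build up from base cases: go(0)=0, go(1)=2, go(2)=2, go(3)=4, go(4)=6, go(5)=10

Answer: 10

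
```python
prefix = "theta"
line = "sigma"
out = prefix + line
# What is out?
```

Trace:
`prefix = "theta"` → prefix = 'theta'
`line = "sigma"` → line = 'sigma'
`out = prefix + line` → out = 'thetasigma'
So out = 'thetasigma'

Answer: 'thetasigma'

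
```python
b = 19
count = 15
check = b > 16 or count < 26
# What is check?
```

Trace:
`b = 19` → b = 19
`count = 15` → count = 15
`check = b > 16 or count < 26` → check = True
So check = True

Answer: True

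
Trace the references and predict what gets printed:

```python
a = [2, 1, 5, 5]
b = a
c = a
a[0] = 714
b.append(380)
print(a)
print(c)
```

Key concept: multiple aliases.
Step by step:
`a = [2, 1, 5, 5]` → a = [2, 1, 5, 5]
`b = a` → b = [2, 1, 5, 5] (same object as a)
`c = a` → c = [2, 1, 5, 5] (same object as a, b)
`a[0] = 714` → a = [714, 1, 5, 5] (same object as b, c); b = [714, 1, 5, 5] (same object as a, c); c = [714, 1, 5, 5] (same object as a, b)
`b.append(380)` → a = [714, 1, 5, 5, 380] (same object as b, c); b = [714, 1, 5, 5, 380] (same object as a, c); c = [714, 1, 5, 5, 380] (same object as a, b)
`print(a)` → prints [714, 1, 5, 5, 380]
`print(c)` → prints [714, 1, 5, 5, 380]

Answer:
[714, 1, 5, 5, 380]
[714, 1, 5, 5, 380]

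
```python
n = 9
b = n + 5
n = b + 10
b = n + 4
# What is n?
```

Trace:
`n = 9` → n = 9
`b = n + 5` → b = 14
`n = b + 10` → n = 24
`b = n + 4` → b = 28
So n = 24

Answer: 24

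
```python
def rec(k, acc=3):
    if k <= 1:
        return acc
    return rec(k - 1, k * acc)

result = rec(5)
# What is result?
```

Accumulator trace (n, acc): (5, 3) -> (4, 15) -> (3, 60) -> (2, 180) -> (1, 360) -> return 360

Answer: 360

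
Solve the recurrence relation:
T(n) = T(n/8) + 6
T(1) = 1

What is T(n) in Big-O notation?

Each step divides n by 8 and adds 6. After log_8(n) steps we reach T(1)=1. So T(n) = 6·log_8(n) + 1 = O(log n).

Answer: O(log n)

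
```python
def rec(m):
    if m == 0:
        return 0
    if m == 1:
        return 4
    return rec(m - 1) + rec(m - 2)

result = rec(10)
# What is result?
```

Build up from base cases: rec(0)=0, rec(1)=4, rec(2)=4, rec(3)=8, rec(4)=12, rec(5)=20, rec(6)=32, ..., rec(10)=220

Answer: 220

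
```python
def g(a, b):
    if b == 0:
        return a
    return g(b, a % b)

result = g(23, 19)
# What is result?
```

g(23, 19) -> g(19, 4) -> g(4, 3) -> g(3, 1) -> g(1, 0) -> 1

Answer: 1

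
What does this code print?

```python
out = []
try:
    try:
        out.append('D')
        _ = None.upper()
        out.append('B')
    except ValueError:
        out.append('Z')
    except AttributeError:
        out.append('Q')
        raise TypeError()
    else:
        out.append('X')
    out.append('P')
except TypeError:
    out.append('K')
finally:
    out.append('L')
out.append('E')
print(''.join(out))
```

Execution trace: 'D' (inner try body) → 'Q' (inner except AttributeError) → 'K' (except TypeError) → 'L' (finally) → 'E' (after the try/except). Output: DQKLE

Answer: DQKLE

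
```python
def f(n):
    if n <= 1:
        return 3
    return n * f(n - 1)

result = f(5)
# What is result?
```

f(5) = 5 * 4 * 3 * 2 * 3 = 360

Answer: 360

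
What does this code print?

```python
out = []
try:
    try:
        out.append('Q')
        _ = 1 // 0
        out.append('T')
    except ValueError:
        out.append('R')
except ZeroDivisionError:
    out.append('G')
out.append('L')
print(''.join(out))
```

Execution trace: 'Q' (inner try body) → 'G' (outer except ZeroDivisionError) → 'L' (after the try/except). Output: QGL

Answer: QGL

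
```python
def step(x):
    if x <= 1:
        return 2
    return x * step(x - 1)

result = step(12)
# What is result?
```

step(12) = 12 * 11 * 10 * 9 * 8 * 7 * 6 * 5 * 4 * 3 * 2 * 2 = 958003200

Answer: 958003200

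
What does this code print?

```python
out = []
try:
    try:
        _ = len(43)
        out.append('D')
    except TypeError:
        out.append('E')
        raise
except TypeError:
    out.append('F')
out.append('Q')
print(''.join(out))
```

Execution trace: 'E' (inner except TypeError) → 'F' (outer except TypeError) → 'Q' (after the try/except). Output: EFQ

Answer: EFQ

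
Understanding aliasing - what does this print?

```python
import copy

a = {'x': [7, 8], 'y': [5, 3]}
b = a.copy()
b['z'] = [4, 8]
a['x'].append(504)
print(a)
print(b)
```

Key concept: shallow copy of dict with mutable values.
Step by step:
`a = {'x': [7, 8], 'y': [5, 3]}` → a = {'x': [7, 8], 'y': [5, 3]}
`b = a.copy()` → b = {'x': [7, 8], 'y': [5, 3]}
`b['z'] = [4, 8]` → b = {'x': [7, 8], 'y': [5, 3], 'z': [4, 8]}
`a['x'].append(504)` → a = {'x': [7, 8, 504], 'y': [5, 3]}; b = {'x': [7, 8, 504], 'y': [5, 3], 'z': [4, 8]}
`print(a)` → prints {'x': [7, 8, 504], 'y': [5, 3]}
`print(b)` → prints {'x': [7, 8, 504], 'y': [5, 3], 'z': [4, 8]}

Answer:
{'x': [7, 8, 504], 'y': [5, 3]}
{'x': [7, 8, 504], 'y': [5, 3], 'z': [4, 8]}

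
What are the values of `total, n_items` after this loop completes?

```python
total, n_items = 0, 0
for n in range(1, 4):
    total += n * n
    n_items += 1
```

Sum of squares and count
`total, n_items` takes the values: (0, 0) → (1, 0) → (1, 1) → (5, 1) → (5, 2) → (14, 2) → (14, 3)

Answer: 14, 3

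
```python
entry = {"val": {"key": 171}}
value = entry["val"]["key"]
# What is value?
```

Trace:
`entry = {"val": {"key": 171}}` → entry = {'val': {'key': 171}}
`value = entry["val"]["key"]` → value = 171
So value = 171

Answer: 171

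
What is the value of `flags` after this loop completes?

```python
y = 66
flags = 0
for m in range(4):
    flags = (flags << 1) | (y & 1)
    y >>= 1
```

Reverse lowest 4 bits of 66
`flags` takes the values: 0 → 1 → 2 → 4

Answer: 4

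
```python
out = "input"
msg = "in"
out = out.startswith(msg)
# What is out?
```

Trace:
`out = "input"` → out = 'input'
`msg = "in"` → msg = 'in'
`out = out.startswith(msg)` → out = True
So out = True

Answer: True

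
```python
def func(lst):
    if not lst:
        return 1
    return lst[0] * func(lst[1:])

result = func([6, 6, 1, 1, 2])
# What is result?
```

Product over [6, 6, 1, 1, 2] = 6 * 6 * 1 * 1 * 2 = 72

Answer: 72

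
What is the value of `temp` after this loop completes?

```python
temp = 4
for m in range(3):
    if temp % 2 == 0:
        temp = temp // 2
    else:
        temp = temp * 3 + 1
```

Collatz-style transformation from 4
`temp` takes the values: 4 → 2 → 1 → 4

Answer: 4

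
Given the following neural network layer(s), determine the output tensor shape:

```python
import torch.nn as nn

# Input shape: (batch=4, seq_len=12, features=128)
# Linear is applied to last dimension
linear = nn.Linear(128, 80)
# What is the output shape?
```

Input: (4, 12, 128) -> Output: (4, 12, 80)

Answer: (4, 12, 80)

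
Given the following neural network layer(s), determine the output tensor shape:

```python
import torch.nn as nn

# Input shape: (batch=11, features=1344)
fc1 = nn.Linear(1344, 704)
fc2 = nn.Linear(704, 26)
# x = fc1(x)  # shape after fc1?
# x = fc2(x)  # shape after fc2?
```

Input: (11, 1344) -> after fc1: (11, 704) -> Output: (11, 26)

Answer: (11, 26)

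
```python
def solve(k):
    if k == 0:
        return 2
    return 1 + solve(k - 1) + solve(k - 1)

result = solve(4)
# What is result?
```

solve(k) = 1 + 2·solve(k-1), solve(0)=2. Closed form: (2+1)·2^4 - 1 = 47.

Answer: 47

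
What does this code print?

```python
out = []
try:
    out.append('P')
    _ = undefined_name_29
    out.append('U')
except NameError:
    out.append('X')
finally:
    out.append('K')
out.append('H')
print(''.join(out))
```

Execution trace: 'P' (try body) → 'X' (except NameError) → 'K' (finally) → 'H' (after the try/except). Output: PXKH

Answer: PXKH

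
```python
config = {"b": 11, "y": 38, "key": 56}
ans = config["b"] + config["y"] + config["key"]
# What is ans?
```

Trace:
`config = {"b": 11, "y": 38, "key": 56}` → config = {'b': 11, 'y': 38, 'key': 56}
`ans = config["b"] + config["y"] + config["key"]` → ans = 105
So ans = 105

Answer: 105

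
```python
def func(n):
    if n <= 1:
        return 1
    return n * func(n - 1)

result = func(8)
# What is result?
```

func(8) = 8 * 7 * 6 * 5 * 4 * 3 * 2 * 1 = 40320

Answer: 40320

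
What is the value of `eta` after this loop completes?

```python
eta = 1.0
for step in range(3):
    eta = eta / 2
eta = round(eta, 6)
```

Halving LR 3 times: 1 / 2^3
`eta` takes the values: 1.0 → 0.5 → 0.25 → 0.125

Answer: 0.125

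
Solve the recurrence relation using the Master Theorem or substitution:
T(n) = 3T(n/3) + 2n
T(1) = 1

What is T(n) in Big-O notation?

By Master Theorem: a=3, b=3, f(n)=2n. Since log_3(3) = 1 and f(n) = Θ(n^1), Case 2 applies. T(n) = O(n log n).

Answer: O(n log n)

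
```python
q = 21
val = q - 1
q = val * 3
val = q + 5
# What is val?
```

Trace:
`q = 21` → q = 21
`val = q - 1` → val = 20
`q = val * 3` → q = 60
`val = q + 5` → val = 65
So val = 65

Answer: 65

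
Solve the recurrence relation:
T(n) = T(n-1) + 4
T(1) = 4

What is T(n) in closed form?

Unrolling: T(n) = T(1) + 4·(n-1) = 4 + 4(n-1) = 4n.

Answer: T(n) = 4n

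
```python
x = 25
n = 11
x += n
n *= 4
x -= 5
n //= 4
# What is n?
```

Trace:
`x = 25` → x = 25
`n = 11` → n = 11
`x += n` → x = 36
`n *= 4` → n = 44
`x -= 5` → x = 31
`n //= 4` → n = 11
So n = 11

Answer: 11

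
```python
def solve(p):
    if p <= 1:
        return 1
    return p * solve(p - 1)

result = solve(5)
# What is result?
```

solve(5) = 5 * 4 * 3 * 2 * 1 = 120

Answer: 120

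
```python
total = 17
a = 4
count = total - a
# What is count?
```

Trace:
`total = 17` → total = 17
`a = 4` → a = 4
`count = total - a` → count = 13
So count = 13

Answer: 13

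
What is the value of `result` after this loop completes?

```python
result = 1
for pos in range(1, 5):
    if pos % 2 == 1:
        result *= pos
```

Product of odd numbers 1 to 4
`result` takes the values: 1 → 3

Answer: 3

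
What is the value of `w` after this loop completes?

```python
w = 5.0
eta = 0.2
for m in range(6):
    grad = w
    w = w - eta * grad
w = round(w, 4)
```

Gradient descent: w = 5.0 * (1 - 0.2)^6
`w` takes the values: 5.0 → 4.0 → 3.2 → 2.56 → 2.048 → 1.6384 → 1.31072 → 1.3107

Answer: 1.3107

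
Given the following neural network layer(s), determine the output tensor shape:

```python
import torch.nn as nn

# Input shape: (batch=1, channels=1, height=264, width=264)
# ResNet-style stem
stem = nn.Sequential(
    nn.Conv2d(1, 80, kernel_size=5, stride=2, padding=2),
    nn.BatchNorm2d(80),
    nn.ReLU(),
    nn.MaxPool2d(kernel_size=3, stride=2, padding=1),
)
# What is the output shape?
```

Input: (1, 1, 264, 264) -> after Conv2d 5x5 stride=2: (1, 80, 132, 132) -> Output: (1, 80, 66, 66)

Answer: (1, 80, 66, 66)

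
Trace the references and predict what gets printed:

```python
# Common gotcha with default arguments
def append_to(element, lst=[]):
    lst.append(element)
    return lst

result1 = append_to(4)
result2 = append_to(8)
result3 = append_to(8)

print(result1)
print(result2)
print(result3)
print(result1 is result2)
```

Key concept: mutable default argument gotcha.
Step by step:
`result1 = append_to(4)` → result1 = [4]
`result2 = append_to(8)` → result1 = [4, 8] (same object as result2); result2 = [4, 8] (same object as result1)
`result3 = append_to(8)` → result1 = [4, 8, 8] (same object as result2, result3); result2 = [4, 8, 8] (same object as result1, result3); result3 = [4, 8, 8] (same object as result1, result2)
`print(result1)` → prints [4, 8, 8]
`print(result2)` → prints [4, 8, 8]
`print(result3)` → prints [4, 8, 8]
`print(result1 is result2)` → prints True

Answer:
[4, 8, 8]
[4, 8, 8]
[4, 8, 8]
True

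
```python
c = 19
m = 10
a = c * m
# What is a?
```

Trace:
`c = 19` → c = 19
`m = 10` → m = 10
`a = c * m` → a = 190
So a = 190

Answer: 190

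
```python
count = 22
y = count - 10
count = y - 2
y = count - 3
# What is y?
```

Trace:
`count = 22` → count = 22
`y = count - 10` → y = 12
`count = y - 2` → count = 10
`y = count - 3` → y = 7
So y = 7

Answer: 7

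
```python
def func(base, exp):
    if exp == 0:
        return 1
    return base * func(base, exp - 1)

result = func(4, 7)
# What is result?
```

func(4, 7) = 4 * 4 * 4 * 4 * 4 * 4 * 4 = 16384

Answer: 16384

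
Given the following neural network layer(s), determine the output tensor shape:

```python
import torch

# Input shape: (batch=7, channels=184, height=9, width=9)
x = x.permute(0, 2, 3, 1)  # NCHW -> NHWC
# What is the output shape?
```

Input: (7, 184, 9, 9) -> Output: (7, 9, 9, 184)

Answer: (7, 9, 9, 184)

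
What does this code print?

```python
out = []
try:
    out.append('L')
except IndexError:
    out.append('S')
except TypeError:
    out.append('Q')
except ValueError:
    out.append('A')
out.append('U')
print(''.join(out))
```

Execution trace: 'L' (try body, no exception) → 'U' (after the try/except). Output: LU

Answer: LU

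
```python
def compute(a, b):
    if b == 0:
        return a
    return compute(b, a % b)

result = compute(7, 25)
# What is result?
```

compute(7, 25) -> compute(25, 7) -> compute(7, 4) -> compute(4, 3) -> compute(3, 1) -> compute(1, 0) -> 1

Answer: 1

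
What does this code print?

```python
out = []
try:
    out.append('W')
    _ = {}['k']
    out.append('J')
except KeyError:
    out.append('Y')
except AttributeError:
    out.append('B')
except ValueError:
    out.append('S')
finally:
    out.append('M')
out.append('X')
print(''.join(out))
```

Execution trace: 'W' (try body) → 'Y' (except KeyError) → 'M' (finally) → 'X' (after the try/except). Output: WYMX

Answer: WYMX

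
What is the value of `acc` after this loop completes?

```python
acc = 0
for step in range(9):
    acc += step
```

Sum of 0 to 8 = 36
`acc` takes the values: 0 → 1 → 3 → 6 → 10 → 15 → 21 → 28 → 36

Answer: 36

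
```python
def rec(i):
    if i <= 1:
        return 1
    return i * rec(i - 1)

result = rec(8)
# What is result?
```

rec(8) = 8 * 7 * 6 * 5 * 4 * 3 * 2 * 1 = 40320

Answer: 40320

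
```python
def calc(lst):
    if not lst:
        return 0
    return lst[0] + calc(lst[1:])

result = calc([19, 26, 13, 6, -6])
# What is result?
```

19 + 26 + 13 + 6 + (-6) + 0 = 58

Answer: 58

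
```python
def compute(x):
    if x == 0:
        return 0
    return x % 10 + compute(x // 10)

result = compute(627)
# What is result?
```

Sum of digits of 627: 7 + 2 + 6 = 15

Answer: 15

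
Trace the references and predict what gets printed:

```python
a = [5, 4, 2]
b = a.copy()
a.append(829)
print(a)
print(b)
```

Key concept: list.copy() creates independent copy.
Step by step:
`a = [5, 4, 2]` → a = [5, 4, 2]
`b = a.copy()` → b = [5, 4, 2]
`a.append(829)` → a = [5, 4, 2, 829]
`print(a)` → prints [5, 4, 2, 829]
`print(b)` → prints [5, 4, 2]

Answer:
[5, 4, 2, 829]
[5, 4, 2]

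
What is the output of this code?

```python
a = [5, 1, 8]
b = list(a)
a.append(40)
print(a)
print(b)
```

Key concept: list() constructor creates copy.
Step by step:
`a = [5, 1, 8]` → a = [5, 1, 8]
`b = list(a)` → b = [5, 1, 8]
`a.append(40)` → a = [5, 1, 8, 40]
`print(a)` → prints [5, 1, 8, 40]
`print(b)` → prints [5, 1, 8]

Answer:
[5, 1, 8, 40]
[5, 1, 8]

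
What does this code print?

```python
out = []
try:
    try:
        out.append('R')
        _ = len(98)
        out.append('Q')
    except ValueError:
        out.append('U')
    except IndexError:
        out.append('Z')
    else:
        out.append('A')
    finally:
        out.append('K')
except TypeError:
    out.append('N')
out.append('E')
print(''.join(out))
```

Execution trace: 'R' (try body) → 'K' (finally) → 'N' (outer except TypeError) → 'E' (after the try/except). Output: RKNE

Answer: RKNE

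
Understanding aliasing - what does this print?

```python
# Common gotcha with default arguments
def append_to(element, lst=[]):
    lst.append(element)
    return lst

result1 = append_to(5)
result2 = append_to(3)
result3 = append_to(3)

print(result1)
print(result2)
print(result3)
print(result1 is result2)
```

Key concept: mutable default argument gotcha.
Step by step:
`result1 = append_to(5)` → result1 = [5]
`result2 = append_to(3)` → result1 = [5, 3] (same object as result2); result2 = [5, 3] (same object as result1)
`result3 = append_to(3)` → result1 = [5, 3, 3] (same object as result2, result3); result2 = [5, 3, 3] (same object as result1, result3); result3 = [5, 3, 3] (same object as result1, result2)
`print(result1)` → prints [5, 3, 3]
`print(result2)` → prints [5, 3, 3]
`print(result3)` → prints [5, 3, 3]
`print(result1 is result2)` → prints True

Answer:
[5, 3, 3]
[5, 3, 3]
[5, 3, 3]
True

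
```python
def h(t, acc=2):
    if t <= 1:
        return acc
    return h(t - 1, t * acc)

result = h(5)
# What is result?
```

Accumulator trace (n, acc): (5, 2) -> (4, 10) -> (3, 40) -> (2, 120) -> (1, 240) -> return 240

Answer: 240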